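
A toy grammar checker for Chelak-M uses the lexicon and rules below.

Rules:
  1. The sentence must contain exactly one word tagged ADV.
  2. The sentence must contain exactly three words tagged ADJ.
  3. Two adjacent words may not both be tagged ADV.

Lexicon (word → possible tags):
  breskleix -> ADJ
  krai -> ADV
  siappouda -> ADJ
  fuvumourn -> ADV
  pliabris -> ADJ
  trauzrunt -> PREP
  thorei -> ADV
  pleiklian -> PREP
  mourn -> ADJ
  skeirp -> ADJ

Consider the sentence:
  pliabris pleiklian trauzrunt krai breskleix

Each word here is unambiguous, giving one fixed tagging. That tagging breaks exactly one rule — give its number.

2

Fixed tagging: ADJ PREP PREP ADV ADJ.
Checking each rule: R1 pass, R2 fail, R3 pass.
Only rule 2 fails.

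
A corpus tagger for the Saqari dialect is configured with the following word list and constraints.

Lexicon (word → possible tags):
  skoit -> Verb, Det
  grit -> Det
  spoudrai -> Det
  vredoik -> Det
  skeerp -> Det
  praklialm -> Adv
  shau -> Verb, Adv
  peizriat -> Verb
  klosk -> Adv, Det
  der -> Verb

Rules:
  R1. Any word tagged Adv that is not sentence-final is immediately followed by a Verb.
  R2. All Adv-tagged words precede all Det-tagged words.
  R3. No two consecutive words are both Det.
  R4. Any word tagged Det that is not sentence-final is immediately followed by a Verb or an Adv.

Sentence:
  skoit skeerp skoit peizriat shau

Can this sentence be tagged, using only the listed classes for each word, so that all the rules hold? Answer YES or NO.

Candidates per position — 1:skoit {Verb,Det}; 2:skeerp {Det}; 3:skoit {Verb,Det}; 4:peizriat {Verb}; 5:shau {Verb,Adv}.
One satisfying assignment: Verb Det Verb Verb Verb.
Check: rule 1 ok; rule 2 ok; rule 3 ok; rule 4 ok.

YES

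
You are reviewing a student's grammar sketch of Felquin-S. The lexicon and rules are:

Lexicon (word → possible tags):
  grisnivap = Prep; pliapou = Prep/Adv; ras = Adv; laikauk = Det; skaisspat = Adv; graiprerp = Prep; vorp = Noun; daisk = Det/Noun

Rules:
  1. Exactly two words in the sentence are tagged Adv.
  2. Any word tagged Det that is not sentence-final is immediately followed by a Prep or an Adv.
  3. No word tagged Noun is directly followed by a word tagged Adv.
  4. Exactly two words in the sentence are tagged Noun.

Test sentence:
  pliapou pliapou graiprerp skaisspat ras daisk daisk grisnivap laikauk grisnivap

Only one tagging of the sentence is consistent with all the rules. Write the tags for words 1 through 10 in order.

Candidates per position — 1:pliapou {Prep,Adv}; 2:pliapou {Prep,Adv}; 3:graiprerp {Prep}; 4:skaisspat {Adv}; 5:ras {Adv}; 6:daisk {Det,Noun}; 7:daisk {Det,Noun}; 8:grisnivap {Prep}; 9:laikauk {Det}; 10:grisnivap {Prep}.
Word 1 cannot be Adv — rule 1 would then fail for every completion. It is Prep.
Word 2 cannot be Adv — rule 1 would then fail for every completion. It is Prep.
Word 6 cannot be Det — rule 2 would then fail for every completion. It is Noun.
Word 7 cannot be Det — rule 4 would then fail for every completion. It is Noun.
So the tagging must be: Prep Prep Prep Adv Adv Noun Noun Prep Det Prep.
Check: rule 1 holds; rule 2 holds; rule 3 holds; rule 4 holds.

Prep Prep Prep Adv Adv Noun Noun Prep Det Prep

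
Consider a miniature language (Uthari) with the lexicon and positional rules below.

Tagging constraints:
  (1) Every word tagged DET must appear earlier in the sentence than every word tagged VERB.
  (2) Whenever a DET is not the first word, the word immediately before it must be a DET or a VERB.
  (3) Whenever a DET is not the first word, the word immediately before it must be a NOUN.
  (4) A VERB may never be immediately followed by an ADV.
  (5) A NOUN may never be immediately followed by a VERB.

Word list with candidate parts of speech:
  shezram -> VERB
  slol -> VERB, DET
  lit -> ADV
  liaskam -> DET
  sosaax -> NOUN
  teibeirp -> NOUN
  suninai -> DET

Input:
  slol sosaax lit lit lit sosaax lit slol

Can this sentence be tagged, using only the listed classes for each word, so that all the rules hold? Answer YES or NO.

YES

Candidates per position — 1:slol {VERB,DET}; 2:sosaax {NOUN}; 3:lit {ADV}; 4:lit {ADV}; 5:lit {ADV}; 6:sosaax {NOUN}; 7:lit {ADV}; 8:slol {VERB,DET}.
One satisfying assignment: VERB NOUN ADV ADV ADV NOUN ADV VERB.
Check: rule 1 satisfied; rule 2 satisfied; rule 3 satisfied; rule 4 satisfied; rule 5 satisfied.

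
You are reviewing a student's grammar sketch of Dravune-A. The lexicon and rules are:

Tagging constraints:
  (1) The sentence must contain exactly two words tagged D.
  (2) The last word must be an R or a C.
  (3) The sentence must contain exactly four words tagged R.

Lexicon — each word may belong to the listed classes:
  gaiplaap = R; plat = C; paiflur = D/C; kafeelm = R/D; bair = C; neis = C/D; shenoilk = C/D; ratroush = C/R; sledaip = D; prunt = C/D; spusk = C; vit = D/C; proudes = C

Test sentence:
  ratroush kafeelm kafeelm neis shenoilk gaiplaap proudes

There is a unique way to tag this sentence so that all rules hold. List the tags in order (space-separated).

R R R D D R C

Candidates per position — 1:ratroush {C,R}; 2:kafeelm {R,D}; 3:kafeelm {R,D}; 4:neis {C,D}; 5:shenoilk {C,D}; 6:gaiplaap {R}; 7:proudes {C}.
If word 1 were C, no tagging could satisfy rule 3; so word 1 is R.
If word 2 were D, no tagging could satisfy rule 3; so word 2 is R.
If word 3 were D, no tagging could satisfy rule 3; so word 3 is R.
If word 4 were C, no tagging could satisfy rule 1; so word 4 is D.
If word 5 were C, no tagging could satisfy rule 1; so word 5 is D.
So the tagging must be: R R R D D R C.
Checking: rule 1 satisfied; rule 2 satisfied; rule 3 satisfied.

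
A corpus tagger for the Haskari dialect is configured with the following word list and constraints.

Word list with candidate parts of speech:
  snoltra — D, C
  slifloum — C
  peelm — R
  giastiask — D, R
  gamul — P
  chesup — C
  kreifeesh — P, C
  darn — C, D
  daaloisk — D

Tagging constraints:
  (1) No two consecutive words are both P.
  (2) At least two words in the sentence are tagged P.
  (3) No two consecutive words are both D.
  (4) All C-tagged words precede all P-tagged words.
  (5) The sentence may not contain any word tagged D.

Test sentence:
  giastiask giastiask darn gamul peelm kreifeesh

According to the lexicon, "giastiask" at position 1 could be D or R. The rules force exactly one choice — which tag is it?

Candidates per position — 1:giastiask {D,R}; 2:giastiask {D,R}; 3:darn {C,D}; 4:gamul {P}; 5:peelm {R}; 6:kreifeesh {P,C}.
Word 1 cannot be D — rule 5 would then fail for every completion. It is R.
Word 2 cannot be D — rule 5 would then fail for every completion. It is R.
Word 3 cannot be D — rule 5 would then fail for every completion. It is C.
Word 6 cannot be C — rule 2 would then fail for every completion. It is P.
That leaves exactly one tagging: R R C P R P.
Check: rule 1 ok; rule 2 ok; rule 3 ok; rule 4 ok; rule 5 ok.

R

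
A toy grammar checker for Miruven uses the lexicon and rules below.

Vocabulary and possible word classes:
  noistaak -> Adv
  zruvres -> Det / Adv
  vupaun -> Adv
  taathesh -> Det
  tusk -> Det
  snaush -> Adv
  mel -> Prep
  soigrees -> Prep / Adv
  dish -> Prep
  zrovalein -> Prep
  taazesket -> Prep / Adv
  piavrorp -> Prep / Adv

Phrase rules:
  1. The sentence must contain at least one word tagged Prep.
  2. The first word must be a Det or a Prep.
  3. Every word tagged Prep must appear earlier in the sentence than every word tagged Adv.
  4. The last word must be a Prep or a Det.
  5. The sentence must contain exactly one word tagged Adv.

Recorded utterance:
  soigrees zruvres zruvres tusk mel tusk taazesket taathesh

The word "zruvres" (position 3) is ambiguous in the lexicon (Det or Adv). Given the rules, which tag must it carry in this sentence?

Det

Candidates per position — 1:soigrees {Prep,Adv}; 2:zruvres {Det,Adv}; 3:zruvres {Det,Adv}; 4:tusk {Det}; 5:mel {Prep}; 6:tusk {Det}; 7:taazesket {Prep,Adv}; 8:taathesh {Det}.
At position 1, choosing Adv makes rule 2 impossible to satisfy; hence Prep.
At position 2, choosing Adv makes rule 3 impossible to satisfy; hence Det.
At position 3, choosing Adv makes rule 3 impossible to satisfy; hence Det.
At position 7, choosing Prep makes rule 5 impossible to satisfy; hence Adv.
The unique satisfying tagging is: Prep Det Det Det Prep Det Adv Det.
Rule-by-rule: rule 1 ✓; rule 2 ✓; rule 3 ✓; rule 4 ✓; rule 5 ✓.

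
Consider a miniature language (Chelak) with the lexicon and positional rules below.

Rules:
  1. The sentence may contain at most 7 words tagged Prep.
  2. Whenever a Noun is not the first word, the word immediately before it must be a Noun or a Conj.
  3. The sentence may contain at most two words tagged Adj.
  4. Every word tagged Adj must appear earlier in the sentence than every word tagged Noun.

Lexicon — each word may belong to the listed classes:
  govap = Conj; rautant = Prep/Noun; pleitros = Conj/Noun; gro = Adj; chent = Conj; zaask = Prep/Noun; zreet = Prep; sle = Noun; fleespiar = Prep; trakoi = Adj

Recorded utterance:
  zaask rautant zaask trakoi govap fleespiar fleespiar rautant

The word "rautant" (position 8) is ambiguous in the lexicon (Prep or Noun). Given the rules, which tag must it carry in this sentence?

Candidates per position — 1:zaask {Prep,Noun}; 2:rautant {Prep,Noun}; 3:zaask {Prep,Noun}; 4:trakoi {Adj}; 5:govap {Conj}; 6:fleespiar {Prep}; 7:fleespiar {Prep}; 8:rautant {Prep,Noun}.
Position 1: Noun is ruled out by rule 4; that leaves Prep.
Position 2: Noun is ruled out by rule 2; that leaves Prep.
Position 3: Noun is ruled out by rule 2; that leaves Prep.
Position 8: Noun is ruled out by rule 2; that leaves Prep.
So the tagging must be: Prep Prep Prep Adj Conj Prep Prep Prep.
Rule-by-rule: rule 1 ✓; rule 2 ✓; rule 3 ✓; rule 4 ✓.

Prep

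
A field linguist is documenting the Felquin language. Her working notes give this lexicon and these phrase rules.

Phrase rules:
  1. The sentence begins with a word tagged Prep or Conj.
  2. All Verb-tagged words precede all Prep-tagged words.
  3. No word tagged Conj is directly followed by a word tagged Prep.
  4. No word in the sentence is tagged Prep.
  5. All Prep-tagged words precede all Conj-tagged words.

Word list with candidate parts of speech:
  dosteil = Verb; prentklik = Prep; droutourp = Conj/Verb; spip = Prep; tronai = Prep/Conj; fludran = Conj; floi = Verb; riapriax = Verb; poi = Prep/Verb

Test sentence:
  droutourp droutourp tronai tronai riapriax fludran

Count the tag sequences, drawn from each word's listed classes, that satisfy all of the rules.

2

Candidates per position — 1:droutourp {Conj,Verb}; 2:droutourp {Conj,Verb}; 3:tronai {Prep,Conj}; 4:tronai {Prep,Conj}; 5:riapriax {Verb}; 6:fludran {Conj}.
There are 16 candidate sequences in total.
The sequences that satisfy every rule: Conj Conj Conj Conj Verb Conj; Conj Verb Conj Conj Verb Conj.
Count = 2.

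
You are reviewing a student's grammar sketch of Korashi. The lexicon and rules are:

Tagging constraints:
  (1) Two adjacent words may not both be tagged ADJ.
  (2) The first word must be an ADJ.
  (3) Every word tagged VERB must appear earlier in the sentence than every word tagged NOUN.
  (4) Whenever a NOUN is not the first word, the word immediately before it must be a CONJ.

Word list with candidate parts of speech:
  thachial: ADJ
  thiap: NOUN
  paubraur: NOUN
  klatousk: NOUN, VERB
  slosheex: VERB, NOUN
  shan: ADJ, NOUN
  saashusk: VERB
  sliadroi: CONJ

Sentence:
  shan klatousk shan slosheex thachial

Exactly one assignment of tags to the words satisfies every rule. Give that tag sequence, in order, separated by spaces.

Candidates per position — 1:shan {ADJ,NOUN}; 2:klatousk {NOUN,VERB}; 3:shan {ADJ,NOUN}; 4:slosheex {VERB,NOUN}; 5:thachial {ADJ}.
Position 1: NOUN is ruled out by rule 2; that leaves ADJ.
Position 2: NOUN is ruled out by rule 4; that leaves VERB.
Position 3: NOUN is ruled out by rule 4; that leaves ADJ.
Position 4: NOUN is ruled out by rule 4; that leaves VERB.
The only consistent sequence is: ADJ VERB ADJ VERB ADJ.
Verifying each rule — rule 1 satisfied; rule 2 satisfied; rule 3 satisfied; rule 4 satisfied.

ADJ VERB ADJ VERB ADJ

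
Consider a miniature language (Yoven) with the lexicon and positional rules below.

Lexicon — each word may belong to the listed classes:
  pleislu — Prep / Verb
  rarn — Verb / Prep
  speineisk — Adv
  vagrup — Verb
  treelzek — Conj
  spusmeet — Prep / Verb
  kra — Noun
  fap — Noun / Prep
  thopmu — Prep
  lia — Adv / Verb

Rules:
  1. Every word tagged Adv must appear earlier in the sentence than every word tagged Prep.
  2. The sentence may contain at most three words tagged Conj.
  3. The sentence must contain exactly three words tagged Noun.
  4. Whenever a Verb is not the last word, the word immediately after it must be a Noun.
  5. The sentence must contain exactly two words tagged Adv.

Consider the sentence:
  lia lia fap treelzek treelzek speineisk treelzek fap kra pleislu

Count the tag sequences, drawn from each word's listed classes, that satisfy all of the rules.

Candidates per position — 1:lia {Adv,Verb}; 2:lia {Adv,Verb}; 3:fap {Noun,Prep}; 4:treelzek {Conj}; 5:treelzek {Conj}; 6:speineisk {Adv}; 7:treelzek {Conj}; 8:fap {Noun,Prep}; 9:kra {Noun}; 10:pleislu {Prep,Verb}.
There are 32 candidate sequences in total.
The sequences that satisfy every rule: Adv Verb Noun Conj Conj Adv Conj Noun Noun Prep; Adv Verb Noun Conj Conj Adv Conj Noun Noun Verb.
Count = 2.

2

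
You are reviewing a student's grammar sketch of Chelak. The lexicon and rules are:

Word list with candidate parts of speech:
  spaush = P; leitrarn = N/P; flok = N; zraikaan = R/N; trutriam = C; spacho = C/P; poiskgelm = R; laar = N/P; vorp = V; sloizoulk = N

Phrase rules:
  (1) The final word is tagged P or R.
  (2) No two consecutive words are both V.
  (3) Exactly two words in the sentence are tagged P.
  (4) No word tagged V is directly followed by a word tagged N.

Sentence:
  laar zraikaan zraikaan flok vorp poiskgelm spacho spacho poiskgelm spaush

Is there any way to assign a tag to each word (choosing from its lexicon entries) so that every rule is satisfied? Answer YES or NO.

Candidates per position — 1:laar {N,P}; 2:zraikaan {R,N}; 3:zraikaan {R,N}; 4:flok {N}; 5:vorp {V}; 6:poiskgelm {R}; 7:spacho {C,P}; 8:spacho {C,P}; 9:poiskgelm {R}; 10:spaush {P}.
One satisfying assignment: N N R N V R P C R P.
Check: rule 1 ✓; rule 2 ✓; rule 3 ✓; rule 4 ✓.

YES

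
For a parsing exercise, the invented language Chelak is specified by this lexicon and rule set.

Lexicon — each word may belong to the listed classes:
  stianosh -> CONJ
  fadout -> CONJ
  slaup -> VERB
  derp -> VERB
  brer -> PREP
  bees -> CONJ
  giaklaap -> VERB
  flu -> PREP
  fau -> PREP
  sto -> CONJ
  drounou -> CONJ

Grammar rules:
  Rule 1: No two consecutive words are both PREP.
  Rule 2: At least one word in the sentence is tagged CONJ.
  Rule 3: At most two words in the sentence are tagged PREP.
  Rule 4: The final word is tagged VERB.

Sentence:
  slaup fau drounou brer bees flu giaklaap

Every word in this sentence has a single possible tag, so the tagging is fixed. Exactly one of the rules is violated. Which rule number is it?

3

Fixed tagging: VERB PREP CONJ PREP CONJ PREP VERB.
Applying the rules: R1 holds, R2 holds, R3 violated, R4 holds.
Only rule 3 fails.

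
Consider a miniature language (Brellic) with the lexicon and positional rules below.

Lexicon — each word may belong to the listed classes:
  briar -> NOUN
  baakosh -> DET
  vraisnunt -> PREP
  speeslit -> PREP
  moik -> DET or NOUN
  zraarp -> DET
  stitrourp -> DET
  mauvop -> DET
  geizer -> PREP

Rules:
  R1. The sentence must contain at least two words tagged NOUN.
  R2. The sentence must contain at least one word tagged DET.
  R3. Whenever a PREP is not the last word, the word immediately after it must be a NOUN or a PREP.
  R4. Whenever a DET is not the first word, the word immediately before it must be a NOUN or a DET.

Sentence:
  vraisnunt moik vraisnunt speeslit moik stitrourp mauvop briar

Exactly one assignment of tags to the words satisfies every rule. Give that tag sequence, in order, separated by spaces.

PREP NOUN PREP PREP NOUN DET DET NOUN

Candidates per position — 1:vraisnunt {PREP}; 2:moik {DET,NOUN}; 3:vraisnunt {PREP}; 4:speeslit {PREP}; 5:moik {DET,NOUN}; 6:stitrourp {DET}; 7:mauvop {DET}; 8:briar {NOUN}.
Position 2: tagging it DET would leave rule 3 unsatisfiable, so it must be NOUN.
Position 5: tagging it DET would leave rule 3 unsatisfiable, so it must be NOUN.
The unique satisfying tagging is: PREP NOUN PREP PREP NOUN DET DET NOUN.
Checking: rule 1 holds; rule 2 holds; rule 3 holds; rule 4 holds.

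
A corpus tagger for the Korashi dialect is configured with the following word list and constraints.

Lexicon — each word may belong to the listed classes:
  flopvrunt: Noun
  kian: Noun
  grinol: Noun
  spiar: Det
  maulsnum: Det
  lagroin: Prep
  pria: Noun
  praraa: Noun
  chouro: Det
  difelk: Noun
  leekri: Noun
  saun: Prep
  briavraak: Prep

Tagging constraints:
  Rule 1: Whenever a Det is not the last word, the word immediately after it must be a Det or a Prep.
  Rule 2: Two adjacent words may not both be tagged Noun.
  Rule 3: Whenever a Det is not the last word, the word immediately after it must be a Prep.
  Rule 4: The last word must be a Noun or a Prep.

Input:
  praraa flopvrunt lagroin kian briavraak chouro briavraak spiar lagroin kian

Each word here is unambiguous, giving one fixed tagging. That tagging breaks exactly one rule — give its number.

2

Fixed tagging: Noun Noun Prep Noun Prep Det Prep Det Prep Noun.
Checking each rule: R1 holds, R2 violated, R3 holds, R4 holds.
Only rule 2 fails.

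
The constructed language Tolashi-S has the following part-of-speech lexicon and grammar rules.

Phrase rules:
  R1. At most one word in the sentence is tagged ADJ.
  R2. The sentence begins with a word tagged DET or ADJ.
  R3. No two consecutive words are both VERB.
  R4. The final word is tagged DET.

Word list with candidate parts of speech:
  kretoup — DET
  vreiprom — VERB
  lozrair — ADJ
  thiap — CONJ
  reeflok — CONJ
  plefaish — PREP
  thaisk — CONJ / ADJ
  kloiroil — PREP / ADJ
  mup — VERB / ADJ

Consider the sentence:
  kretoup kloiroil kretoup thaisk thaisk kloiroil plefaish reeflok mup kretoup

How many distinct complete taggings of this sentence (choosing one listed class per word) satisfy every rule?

6

Candidates per position — 1:kretoup {DET}; 2:kloiroil {PREP,ADJ}; 3:kretoup {DET}; 4:thaisk {CONJ,ADJ}; 5:thaisk {CONJ,ADJ}; 6:kloiroil {PREP,ADJ}; 7:plefaish {PREP}; 8:reeflok {CONJ}; 9:mup {VERB,ADJ}; 10:kretoup {DET}.
There are 32 candidate sequences in total.
Checking each against the rules leaves 6 sequences.
Count = 6.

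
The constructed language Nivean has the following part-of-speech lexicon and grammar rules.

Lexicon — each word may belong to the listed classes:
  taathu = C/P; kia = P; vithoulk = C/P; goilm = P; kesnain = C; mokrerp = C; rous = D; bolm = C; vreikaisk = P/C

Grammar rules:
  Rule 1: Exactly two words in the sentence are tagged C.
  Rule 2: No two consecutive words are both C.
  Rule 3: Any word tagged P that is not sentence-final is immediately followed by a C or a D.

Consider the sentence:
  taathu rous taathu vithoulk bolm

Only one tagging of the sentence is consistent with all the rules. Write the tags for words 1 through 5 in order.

Candidates per position — 1:taathu {C,P}; 2:rous {D}; 3:taathu {C,P}; 4:vithoulk {C,P}; 5:bolm {C}.
Word 4 cannot be C — rule 2 would then fail for every completion. It is P.
Word 3 cannot be P — rule 3 would then fail for every completion. It is C.
Word 1 cannot be C — rule 1 would then fail for every completion. It is P.
So the tagging must be: P D C P C.
Verifying each rule — rule 1 ✓; rule 2 ✓; rule 3 ✓.

P D C P C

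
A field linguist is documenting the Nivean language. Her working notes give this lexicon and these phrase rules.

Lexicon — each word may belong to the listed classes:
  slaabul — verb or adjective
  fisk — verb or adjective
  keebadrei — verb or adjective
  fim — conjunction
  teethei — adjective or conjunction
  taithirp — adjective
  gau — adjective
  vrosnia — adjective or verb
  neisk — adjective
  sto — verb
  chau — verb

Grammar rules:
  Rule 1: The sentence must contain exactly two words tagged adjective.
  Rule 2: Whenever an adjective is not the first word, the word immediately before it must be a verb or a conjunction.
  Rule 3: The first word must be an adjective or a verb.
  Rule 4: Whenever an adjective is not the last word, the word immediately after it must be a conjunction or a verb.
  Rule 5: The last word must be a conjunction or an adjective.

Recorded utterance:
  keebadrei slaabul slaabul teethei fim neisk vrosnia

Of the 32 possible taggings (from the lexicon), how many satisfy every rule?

Candidates per position — 1:keebadrei {verb,adjective}; 2:slaabul {verb,adjective}; 3:slaabul {verb,adjective}; 4:teethei {adjective,conjunction}; 5:fim {conjunction}; 6:neisk {adjective}; 7:vrosnia {adjective,verb}.
There are 32 candidate sequences in total.
Every candidate sequence violates at least one rule; no consistent tagging exists.
Count = 0.

0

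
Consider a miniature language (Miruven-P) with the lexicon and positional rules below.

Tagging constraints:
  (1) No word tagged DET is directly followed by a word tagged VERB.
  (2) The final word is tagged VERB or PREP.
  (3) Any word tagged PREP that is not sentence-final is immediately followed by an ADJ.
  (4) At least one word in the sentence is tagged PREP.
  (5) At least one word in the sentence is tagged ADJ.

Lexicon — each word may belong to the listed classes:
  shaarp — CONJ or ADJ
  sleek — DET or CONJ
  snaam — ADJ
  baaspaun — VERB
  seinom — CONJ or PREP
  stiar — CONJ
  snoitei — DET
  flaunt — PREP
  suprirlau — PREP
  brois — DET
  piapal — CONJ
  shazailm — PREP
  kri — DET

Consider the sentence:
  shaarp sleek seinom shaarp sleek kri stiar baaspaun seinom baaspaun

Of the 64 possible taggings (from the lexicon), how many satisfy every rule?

8

Candidates per position — 1:shaarp {CONJ,ADJ}; 2:sleek {DET,CONJ}; 3:seinom {CONJ,PREP}; 4:shaarp {CONJ,ADJ}; 5:sleek {DET,CONJ}; 6:kri {DET}; 7:stiar {CONJ}; 8:baaspaun {VERB}; 9:seinom {CONJ,PREP}; 10:baaspaun {VERB}.
There are 64 candidate sequences in total.
Checking each against the rules leaves 8 sequences.
Count = 8.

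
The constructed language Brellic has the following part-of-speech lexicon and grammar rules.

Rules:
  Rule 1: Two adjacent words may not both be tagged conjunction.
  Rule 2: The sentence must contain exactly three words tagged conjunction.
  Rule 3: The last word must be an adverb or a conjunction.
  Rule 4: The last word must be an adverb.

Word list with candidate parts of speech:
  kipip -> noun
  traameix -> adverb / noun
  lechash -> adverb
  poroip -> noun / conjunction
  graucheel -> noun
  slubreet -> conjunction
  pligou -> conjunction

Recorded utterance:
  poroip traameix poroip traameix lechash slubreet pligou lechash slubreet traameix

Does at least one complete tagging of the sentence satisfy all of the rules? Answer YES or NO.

NO

Candidates per position — 1:poroip {noun,conjunction}; 2:traameix {adverb,noun}; 3:poroip {noun,conjunction}; 4:traameix {adverb,noun}; 5:lechash {adverb}; 6:slubreet {conjunction}; 7:pligou {conjunction}; 8:lechash {adverb}; 9:slubreet {conjunction}; 10:traameix {adverb,noun}.
Rule 1 cannot be satisfied by any choice of tags from the lexicon.
So there is no consistent tagging.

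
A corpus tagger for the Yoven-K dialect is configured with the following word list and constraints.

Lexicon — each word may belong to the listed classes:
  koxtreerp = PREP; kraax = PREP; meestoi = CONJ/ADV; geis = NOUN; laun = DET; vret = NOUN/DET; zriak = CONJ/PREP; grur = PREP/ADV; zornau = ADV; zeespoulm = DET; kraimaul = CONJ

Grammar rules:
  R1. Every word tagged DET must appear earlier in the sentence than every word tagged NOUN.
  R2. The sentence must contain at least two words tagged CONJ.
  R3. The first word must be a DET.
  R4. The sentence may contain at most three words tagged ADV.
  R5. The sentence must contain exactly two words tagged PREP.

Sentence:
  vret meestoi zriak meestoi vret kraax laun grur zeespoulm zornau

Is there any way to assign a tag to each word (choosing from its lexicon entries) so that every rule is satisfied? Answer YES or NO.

Candidates per position — 1:vret {NOUN,DET}; 2:meestoi {CONJ,ADV}; 3:zriak {CONJ,PREP}; 4:meestoi {CONJ,ADV}; 5:vret {NOUN,DET}; 6:kraax {PREP}; 7:laun {DET}; 8:grur {PREP,ADV}; 9:zeespoulm {DET}; 10:zornau {ADV}.
One satisfying assignment: DET ADV CONJ CONJ DET PREP DET PREP DET ADV.
Rule-by-rule: rule 1 ✓; rule 2 ✓; rule 3 ✓; rule 4 ✓; rule 5 ✓.

YES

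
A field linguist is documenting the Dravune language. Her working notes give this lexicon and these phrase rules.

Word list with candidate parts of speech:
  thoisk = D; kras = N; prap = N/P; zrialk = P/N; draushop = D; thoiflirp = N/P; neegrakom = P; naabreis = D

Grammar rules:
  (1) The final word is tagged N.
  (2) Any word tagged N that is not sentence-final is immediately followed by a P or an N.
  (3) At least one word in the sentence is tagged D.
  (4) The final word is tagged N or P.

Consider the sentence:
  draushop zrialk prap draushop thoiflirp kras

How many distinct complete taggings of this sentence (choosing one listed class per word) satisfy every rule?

4

Candidates per position — 1:draushop {D}; 2:zrialk {P,N}; 3:prap {N,P}; 4:draushop {D}; 5:thoiflirp {N,P}; 6:kras {N}.
There are 8 candidate sequences in total.
The sequences that satisfy every rule: D P P D N N; D P P D P N; D N P D N N; D N P D P N.
Count = 4.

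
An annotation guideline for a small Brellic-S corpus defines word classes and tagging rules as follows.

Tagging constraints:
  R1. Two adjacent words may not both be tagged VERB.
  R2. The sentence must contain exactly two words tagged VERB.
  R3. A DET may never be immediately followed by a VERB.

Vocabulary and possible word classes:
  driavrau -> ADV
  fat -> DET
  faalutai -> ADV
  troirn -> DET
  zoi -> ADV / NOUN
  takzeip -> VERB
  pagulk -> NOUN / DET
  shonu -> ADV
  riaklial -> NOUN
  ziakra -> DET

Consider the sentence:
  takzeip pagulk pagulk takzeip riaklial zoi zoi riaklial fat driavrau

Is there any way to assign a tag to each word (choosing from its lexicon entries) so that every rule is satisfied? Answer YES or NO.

Candidates per position — 1:takzeip {VERB}; 2:pagulk {NOUN,DET}; 3:pagulk {NOUN,DET}; 4:takzeip {VERB}; 5:riaklial {NOUN}; 6:zoi {ADV,NOUN}; 7:zoi {ADV,NOUN}; 8:riaklial {NOUN}; 9:fat {DET}; 10:driavrau {ADV}.
One satisfying assignment: VERB DET NOUN VERB NOUN ADV ADV NOUN DET ADV.
Checking: rule 1 holds; rule 2 holds; rule 3 holds.

YES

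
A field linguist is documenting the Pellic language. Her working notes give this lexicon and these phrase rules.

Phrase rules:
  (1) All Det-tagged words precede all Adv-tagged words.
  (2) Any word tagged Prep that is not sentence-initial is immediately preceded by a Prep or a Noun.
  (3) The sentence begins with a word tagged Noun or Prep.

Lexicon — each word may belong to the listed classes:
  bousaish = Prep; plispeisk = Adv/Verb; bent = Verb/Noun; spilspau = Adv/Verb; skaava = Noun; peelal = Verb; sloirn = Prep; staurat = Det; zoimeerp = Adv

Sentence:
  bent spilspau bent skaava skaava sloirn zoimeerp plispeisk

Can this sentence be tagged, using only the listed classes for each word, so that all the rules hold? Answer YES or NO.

YES

Candidates per position — 1:bent {Verb,Noun}; 2:spilspau {Adv,Verb}; 3:bent {Verb,Noun}; 4:skaava {Noun}; 5:skaava {Noun}; 6:sloirn {Prep}; 7:zoimeerp {Adv}; 8:plispeisk {Adv,Verb}.
One satisfying assignment: Noun Verb Noun Noun Noun Prep Adv Verb.
Checking: rule 1 satisfied; rule 2 satisfied; rule 3 satisfied.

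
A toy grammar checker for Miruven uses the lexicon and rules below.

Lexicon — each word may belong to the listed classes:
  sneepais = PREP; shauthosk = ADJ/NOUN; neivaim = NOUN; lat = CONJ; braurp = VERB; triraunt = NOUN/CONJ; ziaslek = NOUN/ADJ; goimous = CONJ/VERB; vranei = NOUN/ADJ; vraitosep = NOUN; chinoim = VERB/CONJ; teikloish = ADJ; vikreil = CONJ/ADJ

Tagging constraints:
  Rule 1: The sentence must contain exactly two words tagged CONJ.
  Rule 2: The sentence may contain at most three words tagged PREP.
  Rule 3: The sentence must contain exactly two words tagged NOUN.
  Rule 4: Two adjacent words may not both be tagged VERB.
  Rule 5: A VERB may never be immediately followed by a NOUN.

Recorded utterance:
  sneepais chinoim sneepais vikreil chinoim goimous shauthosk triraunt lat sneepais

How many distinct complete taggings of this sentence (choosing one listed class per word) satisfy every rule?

Candidates per position — 1:sneepais {PREP}; 2:chinoim {VERB,CONJ}; 3:sneepais {PREP}; 4:vikreil {CONJ,ADJ}; 5:chinoim {VERB,CONJ}; 6:goimous {CONJ,VERB}; 7:shauthosk {ADJ,NOUN}; 8:triraunt {NOUN,CONJ}; 9:lat {CONJ}; 10:sneepais {PREP}.
There are 64 candidate sequences in total.
The sequences that satisfy every rule: PREP VERB PREP ADJ VERB CONJ NOUN NOUN CONJ PREP.
Count = 1.

1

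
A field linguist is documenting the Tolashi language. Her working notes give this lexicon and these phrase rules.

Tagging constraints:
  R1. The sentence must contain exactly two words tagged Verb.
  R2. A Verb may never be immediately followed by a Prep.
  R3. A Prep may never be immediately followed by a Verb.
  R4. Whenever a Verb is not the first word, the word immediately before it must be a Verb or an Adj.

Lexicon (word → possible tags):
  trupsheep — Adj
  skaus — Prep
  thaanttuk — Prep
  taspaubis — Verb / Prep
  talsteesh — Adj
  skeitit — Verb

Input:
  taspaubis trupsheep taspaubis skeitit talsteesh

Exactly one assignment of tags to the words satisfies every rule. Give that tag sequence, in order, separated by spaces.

Prep Adj Verb Verb Adj

Candidates per position — 1:taspaubis {Verb,Prep}; 2:trupsheep {Adj}; 3:taspaubis {Verb,Prep}; 4:skeitit {Verb}; 5:talsteesh {Adj}.
If word 3 were Prep, no tagging could satisfy rule 3; so word 3 is Verb.
If word 1 were Verb, no tagging could satisfy rule 1; so word 1 is Prep.
The unique satisfying tagging is: Prep Adj Verb Verb Adj.
Verifying each rule — rule 1 satisfied; rule 2 satisfied; rule 3 satisfied; rule 4 satisfied.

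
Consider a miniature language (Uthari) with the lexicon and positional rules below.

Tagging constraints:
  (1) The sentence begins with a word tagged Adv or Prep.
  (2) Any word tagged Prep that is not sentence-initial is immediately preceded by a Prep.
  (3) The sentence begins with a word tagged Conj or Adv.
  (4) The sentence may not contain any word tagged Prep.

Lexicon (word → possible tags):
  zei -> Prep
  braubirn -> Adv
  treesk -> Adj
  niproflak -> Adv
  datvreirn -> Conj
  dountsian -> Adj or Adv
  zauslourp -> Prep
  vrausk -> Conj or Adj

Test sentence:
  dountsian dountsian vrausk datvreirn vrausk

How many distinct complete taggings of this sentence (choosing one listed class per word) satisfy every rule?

8

Candidates per position — 1:dountsian {Adj,Adv}; 2:dountsian {Adj,Adv}; 3:vrausk {Conj,Adj}; 4:datvreirn {Conj}; 5:vrausk {Conj,Adj}.
There are 16 candidate sequences in total.
Checking each against the rules leaves 8 sequences.
Count = 8.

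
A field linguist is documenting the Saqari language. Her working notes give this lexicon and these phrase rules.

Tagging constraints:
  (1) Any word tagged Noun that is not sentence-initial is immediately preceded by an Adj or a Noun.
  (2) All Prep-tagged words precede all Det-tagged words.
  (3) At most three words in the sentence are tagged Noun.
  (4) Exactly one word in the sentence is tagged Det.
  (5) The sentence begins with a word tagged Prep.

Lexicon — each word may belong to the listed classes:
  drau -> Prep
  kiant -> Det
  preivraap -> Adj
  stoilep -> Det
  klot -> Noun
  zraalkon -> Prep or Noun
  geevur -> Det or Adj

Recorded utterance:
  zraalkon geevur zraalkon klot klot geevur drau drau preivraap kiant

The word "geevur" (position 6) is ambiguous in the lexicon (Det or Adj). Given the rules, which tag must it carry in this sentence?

Adj

Candidates per position — 1:zraalkon {Prep,Noun}; 2:geevur {Det,Adj}; 3:zraalkon {Prep,Noun}; 4:klot {Noun}; 5:klot {Noun}; 6:geevur {Det,Adj}; 7:drau {Prep}; 8:drau {Prep}; 9:preivraap {Adj}; 10:kiant {Det}.
Position 1: Noun is ruled out by rule 5; that leaves Prep.
Position 2: Det is ruled out by rule 1; that leaves Adj.
Position 3: Prep is ruled out by rule 1; that leaves Noun.
Position 6: Det is ruled out by rule 2; that leaves Adj.
The unique satisfying tagging is: Prep Adj Noun Noun Noun Adj Prep Prep Adj Det.
Check: rule 1 ok; rule 2 ok; rule 3 ok; rule 4 ok; rule 5 ok.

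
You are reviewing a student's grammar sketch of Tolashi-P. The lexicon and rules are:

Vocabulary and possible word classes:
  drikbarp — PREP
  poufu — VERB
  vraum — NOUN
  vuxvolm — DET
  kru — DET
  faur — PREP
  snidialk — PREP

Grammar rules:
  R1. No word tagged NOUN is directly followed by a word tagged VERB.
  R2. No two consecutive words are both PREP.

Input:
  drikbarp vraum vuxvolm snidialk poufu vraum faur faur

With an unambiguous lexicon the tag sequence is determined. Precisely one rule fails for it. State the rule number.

2

Fixed tagging: PREP NOUN DET PREP VERB NOUN PREP PREP.
Rule check: R1 holds, R2 violated.
Only rule 2 fails.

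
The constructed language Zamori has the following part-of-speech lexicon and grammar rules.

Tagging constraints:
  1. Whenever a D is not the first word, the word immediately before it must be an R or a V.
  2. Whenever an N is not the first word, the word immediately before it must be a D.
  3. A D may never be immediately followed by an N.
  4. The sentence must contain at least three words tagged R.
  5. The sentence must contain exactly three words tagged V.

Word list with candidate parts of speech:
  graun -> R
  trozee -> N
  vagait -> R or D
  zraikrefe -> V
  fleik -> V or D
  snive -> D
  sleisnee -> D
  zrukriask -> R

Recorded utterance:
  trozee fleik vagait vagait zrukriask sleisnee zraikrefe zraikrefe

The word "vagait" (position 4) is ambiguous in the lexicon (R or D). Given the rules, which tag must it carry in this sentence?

R

Candidates per position — 1:trozee {N}; 2:fleik {V,D}; 3:vagait {R,D}; 4:vagait {R,D}; 5:zrukriask {R}; 6:sleisnee {D}; 7:zraikrefe {V}; 8:zraikrefe {V}.
Position 2: D is ruled out by rule 1; that leaves V.
Position 3: D is ruled out by rule 4; that leaves R.
Position 4: D is ruled out by rule 4; that leaves R.
The unique satisfying tagging is: N V R R R D V V.
Checking: rule 1 satisfied; rule 2 satisfied; rule 3 satisfied; rule 4 satisfied; rule 5 satisfied.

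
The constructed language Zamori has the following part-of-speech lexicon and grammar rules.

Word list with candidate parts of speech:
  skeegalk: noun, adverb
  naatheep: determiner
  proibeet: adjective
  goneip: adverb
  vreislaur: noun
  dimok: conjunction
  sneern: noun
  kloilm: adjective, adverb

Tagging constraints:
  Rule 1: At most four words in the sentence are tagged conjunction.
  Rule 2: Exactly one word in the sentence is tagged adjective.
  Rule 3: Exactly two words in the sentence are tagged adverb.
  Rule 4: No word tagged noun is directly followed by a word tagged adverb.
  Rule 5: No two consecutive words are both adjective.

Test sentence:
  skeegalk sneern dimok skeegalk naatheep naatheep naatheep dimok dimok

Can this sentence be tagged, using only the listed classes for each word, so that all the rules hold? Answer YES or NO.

Candidates per position — 1:skeegalk {noun,adverb}; 2:sneern {noun}; 3:dimok {conjunction}; 4:skeegalk {noun,adverb}; 5:naatheep {determiner}; 6:naatheep {determiner}; 7:naatheep {determiner}; 8:dimok {conjunction}; 9:dimok {conjunction}.
Rule 2 cannot be satisfied by any choice of tags from the lexicon.
So there is no consistent tagging.

NO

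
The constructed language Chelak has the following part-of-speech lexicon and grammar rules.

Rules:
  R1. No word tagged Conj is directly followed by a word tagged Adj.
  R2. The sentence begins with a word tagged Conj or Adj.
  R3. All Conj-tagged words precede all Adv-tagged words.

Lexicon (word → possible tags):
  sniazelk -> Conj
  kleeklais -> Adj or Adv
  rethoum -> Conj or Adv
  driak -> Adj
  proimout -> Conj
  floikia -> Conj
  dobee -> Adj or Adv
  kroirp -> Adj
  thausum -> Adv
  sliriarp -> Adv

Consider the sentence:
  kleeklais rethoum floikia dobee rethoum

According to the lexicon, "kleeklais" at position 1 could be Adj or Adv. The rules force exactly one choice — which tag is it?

Candidates per position — 1:kleeklais {Adj,Adv}; 2:rethoum {Conj,Adv}; 3:floikia {Conj}; 4:dobee {Adj,Adv}; 5:rethoum {Conj,Adv}.
Position 1: tagging it Adv would leave rule 2 unsatisfiable, so it must be Adj.
Position 2: tagging it Adv would leave rule 3 unsatisfiable, so it must be Conj.
Position 4: tagging it Adj would leave rule 1 unsatisfiable, so it must be Adv.
Position 5: tagging it Conj would leave rule 3 unsatisfiable, so it must be Adv.
So the tagging must be: Adj Conj Conj Adv Adv.
Verifying each rule — rule 1 ✓; rule 2 ✓; rule 3 ✓.

Adj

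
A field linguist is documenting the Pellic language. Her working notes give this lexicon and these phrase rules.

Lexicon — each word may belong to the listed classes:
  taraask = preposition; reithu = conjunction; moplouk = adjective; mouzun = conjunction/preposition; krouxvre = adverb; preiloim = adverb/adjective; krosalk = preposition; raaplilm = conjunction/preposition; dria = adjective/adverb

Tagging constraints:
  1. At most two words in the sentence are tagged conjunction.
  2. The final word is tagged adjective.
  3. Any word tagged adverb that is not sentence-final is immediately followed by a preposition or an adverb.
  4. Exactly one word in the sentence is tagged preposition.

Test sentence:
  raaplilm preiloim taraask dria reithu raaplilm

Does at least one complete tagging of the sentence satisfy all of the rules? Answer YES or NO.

NO

Candidates per position — 1:raaplilm {conjunction,preposition}; 2:preiloim {adverb,adjective}; 3:taraask {preposition}; 4:dria {adjective,adverb}; 5:reithu {conjunction}; 6:raaplilm {conjunction,preposition}.
Rule 2 cannot be satisfied by any choice of tags from the lexicon.
So there is no consistent tagging.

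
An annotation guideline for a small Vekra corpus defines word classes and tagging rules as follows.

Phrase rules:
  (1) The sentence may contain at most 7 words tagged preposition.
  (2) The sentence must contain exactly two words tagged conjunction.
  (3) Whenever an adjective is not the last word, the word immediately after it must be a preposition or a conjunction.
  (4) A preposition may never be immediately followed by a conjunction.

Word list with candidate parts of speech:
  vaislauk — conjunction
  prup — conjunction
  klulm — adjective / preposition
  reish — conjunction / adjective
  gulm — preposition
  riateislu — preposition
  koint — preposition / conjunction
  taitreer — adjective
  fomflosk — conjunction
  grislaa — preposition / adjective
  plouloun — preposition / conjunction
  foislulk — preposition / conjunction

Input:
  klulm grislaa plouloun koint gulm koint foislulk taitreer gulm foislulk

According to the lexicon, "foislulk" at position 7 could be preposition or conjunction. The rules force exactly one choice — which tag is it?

Candidates per position — 1:klulm {adjective,preposition}; 2:grislaa {preposition,adjective}; 3:plouloun {preposition,conjunction}; 4:koint {preposition,conjunction}; 5:gulm {preposition}; 6:koint {preposition,conjunction}; 7:foislulk {preposition,conjunction}; 8:taitreer {adjective}; 9:gulm {preposition}; 10:foislulk {preposition,conjunction}.
If word 6 were conjunction, no tagging could satisfy rule 4; so word 6 is preposition.
If word 7 were conjunction, no tagging could satisfy rule 4; so word 7 is preposition.
If word 10 were conjunction, no tagging could satisfy rule 4; so word 10 is preposition.
If word 3 were preposition, no tagging could satisfy rule 2; so word 3 is conjunction.
If word 4 were preposition, no tagging could satisfy rule 2; so word 4 is conjunction.
If word 2 were preposition, no tagging could satisfy rule 4; so word 2 is adjective.
If word 1 were adjective, no tagging could satisfy rule 3; so word 1 is preposition.
The unique satisfying tagging is: preposition adjective conjunction conjunction preposition preposition preposition adjective preposition preposition.
Rule-by-rule: rule 1 satisfied; rule 2 satisfied; rule 3 satisfied; rule 4 satisfied.

preposition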